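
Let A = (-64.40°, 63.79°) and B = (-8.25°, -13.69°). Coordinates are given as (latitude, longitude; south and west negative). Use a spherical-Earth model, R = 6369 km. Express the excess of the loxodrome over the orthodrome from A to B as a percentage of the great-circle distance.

Great circle: σ = 1.3468 rad → d_gc = Rσ = 8577.9 km
Rhumb: Δφ = +0.9800, Δλ = -1.3523, Δψ = +1.3375, q = Δφ/Δψ = 0.7327 → d_rh = R√(Δφ²+q²Δλ²) = 8876.1 km
Excess = (8876.1 − 8577.9) / 8577.9 = 298.2 / 8577.9 = 3.48% ≈ 3.5%

3.5%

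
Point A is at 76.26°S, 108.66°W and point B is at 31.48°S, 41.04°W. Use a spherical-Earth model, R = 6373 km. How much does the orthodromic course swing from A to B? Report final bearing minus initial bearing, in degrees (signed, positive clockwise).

Initial bearing θ₁ = atan2(sin Δλ cos φ₂, cos φ₁ sin φ₂ − sin φ₁ cos φ₂ cos Δλ) = 76.36°
Final bearing θ₂ = (initial bearing from the destination back to the start) + 180° = 15.70°
Δθ = θ₂ − θ₁ = -60.7°

-60.7°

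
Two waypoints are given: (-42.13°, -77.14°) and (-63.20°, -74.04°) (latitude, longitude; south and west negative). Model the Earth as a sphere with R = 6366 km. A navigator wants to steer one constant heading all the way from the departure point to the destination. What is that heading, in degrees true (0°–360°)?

Meridional parts: M(φ₁)=-0.8122, M(φ₂)=-1.4345 → ΔM = -0.6223;  Δλ = +0.0541 rad
tan C = Δλ / ΔM = -0.0869 → C = 175.03°

175.0°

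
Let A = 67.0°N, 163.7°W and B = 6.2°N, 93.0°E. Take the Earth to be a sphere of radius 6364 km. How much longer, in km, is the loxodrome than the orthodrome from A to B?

694 km

Great circle: cos σ = sin φ₁ sin φ₂ + cos φ₁ cos φ₂ cos Δλ,  σ = 1.5607 rad → d_gc = 9932.6 km
Rhumb line: Δψ = -1.4839, q = Δφ/Δψ = 0.7151, d_rh = R√(Δφ²+q²Δλ²) = 10626.8 km
Excess = 10626.8 − 9932.6 = 694.2 ≈ 694 km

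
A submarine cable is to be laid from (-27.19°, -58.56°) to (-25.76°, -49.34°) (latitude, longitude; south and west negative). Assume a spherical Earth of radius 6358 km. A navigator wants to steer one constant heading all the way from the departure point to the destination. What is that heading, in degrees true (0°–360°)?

Meridional parts: M(φ₁)=-0.4934, M(φ₂)=-0.4656 → ΔM = +0.0279;  Δλ = +0.1609 rad
tan C = Δλ / ΔM = +5.7712 → C = 80.17°

80.2°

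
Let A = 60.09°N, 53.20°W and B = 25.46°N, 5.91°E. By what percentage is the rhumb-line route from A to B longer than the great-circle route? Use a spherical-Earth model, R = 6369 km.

Great circle: σ = 0.9226 rad → d_gc = Rσ = 5875.9 km
Rhumb: Δφ = -0.6044, Δλ = +1.0317, Δψ = -0.8604, q = Δφ/Δψ = 0.7025 → d_rh = R√(Δφ²+q²Δλ²) = 6010.5 km
Excess = (6010.5 − 5875.9) / 5875.9 = 134.6 / 5875.9 = 2.29% ≈ 2.3%

2.3%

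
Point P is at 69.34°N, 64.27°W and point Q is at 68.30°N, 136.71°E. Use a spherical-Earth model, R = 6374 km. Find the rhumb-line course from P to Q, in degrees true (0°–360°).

269.0°

Δψ = ln[tan(π/4+φ₂/2)/tan(π/4+φ₁/2)] = -0.0502
Δλ = -2.7754 rad (taken the short way round)
course = atan2(Δλ, Δψ) = 268.96°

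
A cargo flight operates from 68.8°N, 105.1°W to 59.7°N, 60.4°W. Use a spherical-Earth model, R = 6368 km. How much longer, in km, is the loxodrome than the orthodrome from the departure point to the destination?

49 km

Great circle: cos σ = sin φ₁ sin φ₂ + cos φ₁ cos φ₂ cos Δλ,  σ = 0.3635 rad → d_gc = 2314.9 km
Rhumb line: Δψ = -0.3693, q = Δφ/Δψ = 0.4300, d_rh = R√(Δφ²+q²Δλ²) = 2363.7 km
Excess = 2363.7 − 2314.9 = 48.8 ≈ 49 km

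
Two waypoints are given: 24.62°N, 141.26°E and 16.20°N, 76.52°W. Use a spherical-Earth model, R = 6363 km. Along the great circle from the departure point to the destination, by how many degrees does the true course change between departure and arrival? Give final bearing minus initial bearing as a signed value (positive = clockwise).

+91.2°

Initial bearing θ₁ = atan2(sin Δλ cos φ₂, cos φ₁ sin φ₂ − sin φ₁ cos φ₂ cos Δλ) = 45.91°
Final bearing θ₂ = (initial bearing from the destination back to the start) + 180° = 137.16°
Δθ = θ₂ − θ₁ = +91.2°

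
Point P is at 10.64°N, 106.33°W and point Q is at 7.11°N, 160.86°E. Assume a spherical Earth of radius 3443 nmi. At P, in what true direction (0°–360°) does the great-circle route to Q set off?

N = sin Δλ·cos φ₂ = -0.9911;  D = cos φ₁ sin φ₂ − sin φ₁ cos φ₂ cos Δλ = +0.1306
initial course = atan2(N, D) = 277.51°

277.5°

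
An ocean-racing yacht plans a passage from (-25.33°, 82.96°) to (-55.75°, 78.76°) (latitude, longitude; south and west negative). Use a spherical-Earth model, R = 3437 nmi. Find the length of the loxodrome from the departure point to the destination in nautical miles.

1834 nmi

Rhumb course C = atan2(Δλ, Δψ) with Δψ = ln[tan(π/4+φ₂/2)/tan(π/4+φ₁/2)] = -0.7200, Δλ = -0.0733 → C = 185.81°
d = R·|Δφ| / |cos C| = 3437·0.53093 / 0.99486 = 1834 nmi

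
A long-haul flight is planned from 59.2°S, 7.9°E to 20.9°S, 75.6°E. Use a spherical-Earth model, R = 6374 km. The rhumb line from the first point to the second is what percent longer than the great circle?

Great circle: σ = 1.0611 rad → d_gc = Rσ = 6763.3 km
Rhumb: Δφ = +0.6685, Δλ = +1.1816, Δψ = +0.9162, q = Δφ/Δψ = 0.7296 → d_rh = R√(Δφ²+q²Δλ²) = 6953.2 km
Excess = (6953.2 − 6763.3) / 6763.3 = 189.9 / 6763.3 = 2.81% ≈ 2.8%

2.8%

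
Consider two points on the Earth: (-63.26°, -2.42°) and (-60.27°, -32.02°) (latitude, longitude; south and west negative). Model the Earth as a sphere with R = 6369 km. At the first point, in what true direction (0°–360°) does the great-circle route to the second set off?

N = sin Δλ·cos φ₂ = -0.2450;  D = cos φ₁ sin φ₂ − sin φ₁ cos φ₂ cos Δλ = -0.0056
initial course = atan2(N, D) = 268.68°

268.7°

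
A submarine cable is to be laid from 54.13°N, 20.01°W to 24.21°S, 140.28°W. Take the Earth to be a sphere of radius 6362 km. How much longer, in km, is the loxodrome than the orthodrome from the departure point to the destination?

460 km

Great circle: cos σ = sin φ₁ sin φ₂ + cos φ₁ cos φ₂ cos Δλ,  σ = 2.2164 rad → d_gc = 14100.8 km
Rhumb line: Δψ = -1.5638, q = Δφ/Δψ = 0.8744, d_rh = R√(Δφ²+q²Δλ²) = 14560.7 km
Excess = 14560.7 − 14100.8 = 459.9 ≈ 460 km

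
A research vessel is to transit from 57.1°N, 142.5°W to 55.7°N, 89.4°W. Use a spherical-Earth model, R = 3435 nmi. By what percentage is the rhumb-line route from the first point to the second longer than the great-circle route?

Great circle: σ = 0.5004 rad → d_gc = Rσ = 1718.9 nmi
Rhumb: Δφ = -0.0244, Δλ = +0.9268, Δψ = -0.0442, q = Δφ/Δψ = 0.5533 → d_rh = R√(Δφ²+q²Δλ²) = 1763.5 nmi
Excess = (1763.5 − 1718.9) / 1718.9 = 44.6 / 1718.9 = 2.59% ≈ 2.6%

2.6%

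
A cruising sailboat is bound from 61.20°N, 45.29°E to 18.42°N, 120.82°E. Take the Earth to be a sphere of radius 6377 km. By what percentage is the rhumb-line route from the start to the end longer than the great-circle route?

3.6%

Great circle: σ = 1.1690 rad → d_gc = Rσ = 7454.5 km
Rhumb: Δφ = -0.7467, Δλ = +1.3182, Δψ = -1.0325, q = Δφ/Δψ = 0.7232 → d_rh = R√(Δφ²+q²Δλ²) = 7722.1 km
Excess = (7722.1 − 7454.5) / 7454.5 = 267.6 / 7454.5 = 3.59% ≈ 3.6%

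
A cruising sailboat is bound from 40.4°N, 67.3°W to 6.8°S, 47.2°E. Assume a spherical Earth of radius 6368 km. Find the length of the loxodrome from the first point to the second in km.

12882 km

Rhumb course C = atan2(Δλ, Δψ) with Δψ = ln[tan(π/4+φ₂/2)/tan(π/4+φ₁/2)] = -0.8910, Δλ = +1.9984 → C = 114.03°
d = R·|Δφ| / |cos C| = 6368·0.82380 / 0.40722 = 12882 km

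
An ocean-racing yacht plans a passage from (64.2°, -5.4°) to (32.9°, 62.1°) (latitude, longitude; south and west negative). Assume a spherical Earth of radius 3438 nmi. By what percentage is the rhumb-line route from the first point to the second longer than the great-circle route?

3.6%

Great circle: σ = 0.8907 rad → d_gc = Rσ = 3062.2 nmi
Rhumb: Δφ = -0.5463, Δλ = +1.1781, Δψ = -0.8653, q = Δφ/Δψ = 0.6314 → d_rh = R√(Δφ²+q²Δλ²) = 3172.8 nmi
Excess = (3172.8 − 3062.2) / 3062.2 = 110.6 / 3062.2 = 3.61% ≈ 3.6%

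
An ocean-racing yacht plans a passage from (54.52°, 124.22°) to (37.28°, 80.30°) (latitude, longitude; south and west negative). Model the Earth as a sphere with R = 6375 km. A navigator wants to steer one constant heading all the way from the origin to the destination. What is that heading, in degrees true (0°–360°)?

Meridional parts: M(φ₁)=+1.1397, M(φ₂)=+0.7021 → ΔM = -0.4376;  Δλ = -0.7665 rad
tan C = Δλ / ΔM = +1.7517 → C = 240.28°

240.3°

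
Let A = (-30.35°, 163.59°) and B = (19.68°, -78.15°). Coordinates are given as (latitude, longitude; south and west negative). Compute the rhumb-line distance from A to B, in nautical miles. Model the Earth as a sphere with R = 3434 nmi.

Rhumb course C = atan2(Δλ, Δψ) with Δψ = ln[tan(π/4+φ₂/2)/tan(π/4+φ₁/2)] = +0.9068, Δλ = +2.0640 → C = 66.28°
d = R·|Δφ| / |cos C| = 3434·0.87319 / 0.40223 = 7455 nmi

7455 nmi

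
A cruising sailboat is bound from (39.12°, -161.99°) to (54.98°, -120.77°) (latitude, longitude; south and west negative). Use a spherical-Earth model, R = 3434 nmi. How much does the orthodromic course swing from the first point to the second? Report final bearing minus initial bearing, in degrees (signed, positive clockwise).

+31.1°

Initial bearing θ₁ = atan2(sin Δλ cos φ₂, cos φ₁ sin φ₂ − sin φ₁ cos φ₂ cos Δλ) = 46.17°
Final bearing θ₂ = (initial bearing from the destination back to the start) + 180° = 77.23°
Δθ = θ₂ − θ₁ = +31.1°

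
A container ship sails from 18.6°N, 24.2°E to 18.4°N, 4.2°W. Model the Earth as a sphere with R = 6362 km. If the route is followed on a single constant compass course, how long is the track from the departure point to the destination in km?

Δψ = ln[tan(π/4+φ₂/2)/tan(π/4+φ₁/2)] = -0.0037;  Δφ = -0.0035 rad,  Δλ = -0.4957 rad
q = Δφ/Δψ = 0.9483
d = R·√(Δφ² + q²Δλ²) = 6362·0.47007 = 2991 km

2991 km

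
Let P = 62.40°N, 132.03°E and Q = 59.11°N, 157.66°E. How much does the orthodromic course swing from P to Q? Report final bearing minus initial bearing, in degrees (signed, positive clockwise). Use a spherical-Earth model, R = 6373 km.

+22.5°

At departure: θ₁ = atan2(sin Δλ cos φ₂, cos φ₁ sin φ₂ − sin φ₁ cos φ₂ cos Δλ) = 93.25°
At arrival: θ₂ = atan2(sin Δλ cos φ₁, −cos φ₂ sin φ₁ + sin φ₂ cos φ₁ cos Δλ) = 115.71°
Δθ = θ₂ − θ₁ = +22.5°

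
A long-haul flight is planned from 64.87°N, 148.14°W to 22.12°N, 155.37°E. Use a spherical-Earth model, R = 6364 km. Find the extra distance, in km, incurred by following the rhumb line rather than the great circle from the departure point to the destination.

135 km

Great circle: cos σ = sin φ₁ sin φ₂ + cos φ₁ cos φ₂ cos Δλ,  σ = 0.9787 rad → d_gc = 6228.4 km
Rhumb line: Δψ = -1.1051, q = Δφ/Δψ = 0.6752, d_rh = R√(Δφ²+q²Δλ²) = 6363.5 km
Excess = 6363.5 − 6228.4 = 135.1 ≈ 135 km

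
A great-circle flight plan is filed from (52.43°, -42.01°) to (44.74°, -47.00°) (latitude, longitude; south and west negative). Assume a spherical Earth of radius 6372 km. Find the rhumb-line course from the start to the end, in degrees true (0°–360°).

203.2°

Meridional parts: M(φ₁)=+1.0784, M(φ₂)=+0.8750 → ΔM = -0.2034;  Δλ = -0.0871 rad
tan C = Δλ / ΔM = +0.4281 → C = 203.18°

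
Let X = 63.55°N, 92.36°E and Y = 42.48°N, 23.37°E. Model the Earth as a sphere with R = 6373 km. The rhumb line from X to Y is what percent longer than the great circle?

Great circle: σ = 0.7635 rad → d_gc = Rσ = 4865.8 km
Rhumb: Δφ = -0.3677, Δλ = -1.2041, Δψ = -0.6277, q = Δφ/Δψ = 0.5859 → d_rh = R√(Δφ²+q²Δλ²) = 5070.2 km
Excess = (5070.2 − 4865.8) / 4865.8 = 204.4 / 4865.8 = 4.20% ≈ 4.2%

4.2%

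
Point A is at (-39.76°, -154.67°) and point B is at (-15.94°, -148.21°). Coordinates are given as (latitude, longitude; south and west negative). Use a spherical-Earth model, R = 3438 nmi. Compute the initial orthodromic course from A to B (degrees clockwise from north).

15.1°

θ = atan2( sin Δλ·cos φ₂ ,  cos φ₁ sin φ₂ − sin φ₁ cos φ₂ cos Δλ )
  = atan2(+0.1082, +0.4000) = 15.14°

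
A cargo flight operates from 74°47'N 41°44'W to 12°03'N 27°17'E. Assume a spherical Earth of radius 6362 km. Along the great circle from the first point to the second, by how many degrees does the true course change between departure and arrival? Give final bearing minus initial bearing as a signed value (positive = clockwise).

Initial bearing θ₁ = atan2(sin Δλ cos φ₂, cos φ₁ sin φ₂ − sin φ₁ cos φ₂ cos Δλ) = 107.23°
Final bearing θ₂ = (initial bearing from the destination back to the start) + 180° = 165.15°
Δθ = θ₂ − θ₁ = +57.9°

+57.9°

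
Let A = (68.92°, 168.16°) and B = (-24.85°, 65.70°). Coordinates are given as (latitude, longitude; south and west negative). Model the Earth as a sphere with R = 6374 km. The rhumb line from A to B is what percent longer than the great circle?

4.2%

Great circle: σ = 2.0517 rad → d_gc = Rσ = 13077.2 km
Rhumb: Δφ = -1.6366, Δλ = -1.7883, Δψ = -2.1297, q = Δφ/Δψ = 0.7685 → d_rh = R√(Δφ²+q²Δλ²) = 13621.5 km
Excess = (13621.5 − 13077.2) / 13077.2 = 544.3 / 13077.2 = 4.16% ≈ 4.2%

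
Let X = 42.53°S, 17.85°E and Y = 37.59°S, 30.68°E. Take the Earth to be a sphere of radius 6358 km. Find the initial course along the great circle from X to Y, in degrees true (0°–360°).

N = sin Δλ·cos φ₂ = +0.1760;  D = cos φ₁ sin φ₂ − sin φ₁ cos φ₂ cos Δλ = +0.0727
initial course = atan2(N, D) = 67.54°

67.5°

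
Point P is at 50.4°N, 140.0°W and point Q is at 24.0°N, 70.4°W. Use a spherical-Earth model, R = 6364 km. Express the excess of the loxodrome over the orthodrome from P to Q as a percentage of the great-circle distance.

2.6%

Great circle: σ = 1.0282 rad → d_gc = Rσ = 6543.4 km
Rhumb: Δφ = -0.4608, Δλ = +1.2147, Δψ = -0.5899, q = Δφ/Δψ = 0.7811 → d_rh = R√(Δφ²+q²Δλ²) = 6712.8 km
Excess = (6712.8 − 6543.4) / 6543.4 = 169.4 / 6543.4 = 2.59% ≈ 2.6%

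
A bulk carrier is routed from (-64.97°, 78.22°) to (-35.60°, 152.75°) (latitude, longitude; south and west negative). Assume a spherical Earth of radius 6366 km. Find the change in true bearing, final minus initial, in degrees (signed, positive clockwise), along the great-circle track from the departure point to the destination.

Initial bearing θ₁ = atan2(sin Δλ cos φ₂, cos φ₁ sin φ₂ − sin φ₁ cos φ₂ cos Δλ) = 93.63°
Final bearing θ₂ = (initial bearing from the destination back to the start) + 180° = 31.29°
Δθ = θ₂ − θ₁ = -62.3°

-62.3°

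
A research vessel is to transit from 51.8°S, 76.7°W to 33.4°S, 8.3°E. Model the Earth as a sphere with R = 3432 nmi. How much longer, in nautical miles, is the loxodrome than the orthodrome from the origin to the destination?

Great circle: cos σ = sin φ₁ sin φ₂ + cos φ₁ cos φ₂ cos Δλ,  σ = 1.0729 rad → d_gc = 3682.1 nmi
Rhumb line: Δψ = +0.4414, q = Δφ/Δψ = 0.7275, d_rh = R√(Δφ²+q²Δλ²) = 3864.5 nmi
Excess = 3864.5 − 3682.1 = 182.4 ≈ 182 nmi

182 nmi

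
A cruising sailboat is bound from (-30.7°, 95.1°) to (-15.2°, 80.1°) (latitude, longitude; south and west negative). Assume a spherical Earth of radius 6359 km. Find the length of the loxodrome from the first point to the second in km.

Rhumb course C = atan2(Δλ, Δψ) with Δψ = ln[tan(π/4+φ₂/2)/tan(π/4+φ₁/2)] = +0.2950, Δλ = -0.2618 → C = 318.41°
d = R·|Δφ| / |cos C| = 6359·0.27053 / 0.74795 = 2300 km

2300 km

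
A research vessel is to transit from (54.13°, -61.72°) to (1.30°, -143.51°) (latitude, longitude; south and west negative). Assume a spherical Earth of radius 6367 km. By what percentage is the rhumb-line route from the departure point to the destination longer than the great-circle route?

2.6%

Great circle: σ = 1.4686 rad → d_gc = Rσ = 9350.5 km
Rhumb: Δφ = -0.9221, Δλ = -1.4275, Δψ = -1.1054, q = Δφ/Δψ = 0.8342 → d_rh = R√(Δφ²+q²Δλ²) = 9589.0 km
Excess = (9589.0 − 9350.5) / 9350.5 = 238.5 / 9350.5 = 2.551% ≈ 2.6%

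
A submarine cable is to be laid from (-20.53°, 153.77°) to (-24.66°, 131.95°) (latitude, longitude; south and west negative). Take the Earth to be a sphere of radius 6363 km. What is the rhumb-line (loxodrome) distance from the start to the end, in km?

Δψ = ln[tan(π/4+φ₂/2)/tan(π/4+φ₁/2)] = -0.0781;  Δφ = -0.0721 rad,  Δλ = -0.3808 rad
q = Δφ/Δψ = 0.9230
d = R·√(Δφ² + q²Δλ²) = 6363·0.35881 = 2283 km

2283 km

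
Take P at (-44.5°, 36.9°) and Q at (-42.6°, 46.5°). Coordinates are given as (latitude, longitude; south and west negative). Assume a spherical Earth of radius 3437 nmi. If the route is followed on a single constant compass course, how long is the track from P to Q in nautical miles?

Δψ = ln[tan(π/4+φ₂/2)/tan(π/4+φ₁/2)] = +0.0458;  Δφ = +0.0332 rad,  Δλ = +0.1676 rad
q = Δφ/Δψ = 0.7247
d = R·√(Δφ² + q²Δλ²) = 3437·0.12587 = 433 nmi

433 nmi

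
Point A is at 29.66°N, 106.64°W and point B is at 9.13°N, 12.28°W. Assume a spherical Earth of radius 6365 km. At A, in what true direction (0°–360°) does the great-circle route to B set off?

79.9°

N = sin Δλ·cos φ₂ = +0.9845;  D = cos φ₁ sin φ₂ − sin φ₁ cos φ₂ cos Δλ = +0.1750
initial course = atan2(N, D) = 79.92°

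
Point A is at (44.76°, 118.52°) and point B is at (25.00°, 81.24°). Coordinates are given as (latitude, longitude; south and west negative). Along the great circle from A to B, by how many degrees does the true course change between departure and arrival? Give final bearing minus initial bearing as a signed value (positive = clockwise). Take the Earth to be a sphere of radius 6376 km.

At departure: θ₁ = atan2(sin Δλ cos φ₂, cos φ₁ sin φ₂ − sin φ₁ cos φ₂ cos Δλ) = 249.28°
At arrival: θ₂ = atan2(sin Δλ cos φ₁, −cos φ₂ sin φ₁ + sin φ₂ cos φ₁ cos Δλ) = 227.12°
Δθ = θ₂ − θ₁ = -22.2°

-22.2°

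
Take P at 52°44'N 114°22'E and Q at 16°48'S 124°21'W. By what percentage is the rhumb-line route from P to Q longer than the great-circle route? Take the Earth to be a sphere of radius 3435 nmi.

4.1%

Great circle: σ = 2.1306 rad → d_gc = Rσ = 7318.7 nmi
Rhumb: Δφ = -1.2136, Δλ = +2.1168, Δψ = -1.3846, q = Δφ/Δψ = 0.8765 → d_rh = R√(Δφ²+q²Δλ²) = 7615.3 nmi
Excess = (7615.3 − 7318.7) / 7318.7 = 296.6 / 7318.7 = 4.053% ≈ 4.1%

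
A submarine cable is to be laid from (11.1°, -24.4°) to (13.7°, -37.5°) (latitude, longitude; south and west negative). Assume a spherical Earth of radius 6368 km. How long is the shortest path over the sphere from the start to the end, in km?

Haversine: a = sin²(Δφ/2)+cos φ₁ cos φ₂ sin²(Δλ/2) = 0.01292;  σ = 2·atan2(√a,√(1−a))
σ = 13.053° → d = Rσ = 6368·0.22783 = 1451 km

1451 km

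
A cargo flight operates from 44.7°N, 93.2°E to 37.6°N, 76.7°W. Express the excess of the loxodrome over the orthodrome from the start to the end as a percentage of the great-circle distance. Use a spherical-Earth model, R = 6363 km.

Great circle: σ = 1.6964 rad → d_gc = Rσ = 10794.1 km
Rhumb: Δφ = -0.1239, Δλ = -2.9653, Δψ = -0.1648, q = Δφ/Δψ = 0.7518 → d_rh = R√(Δφ²+q²Δλ²) = 14206.5 km
Excess = (14206.5 − 10794.1) / 10794.1 = 3412.4 / 10794.1 = 31.61% ≈ 31.6%

31.6%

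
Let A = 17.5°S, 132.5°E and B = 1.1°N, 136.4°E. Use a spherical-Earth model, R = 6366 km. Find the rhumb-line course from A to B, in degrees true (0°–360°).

Δψ = ln[tan(π/4+φ₂/2)/tan(π/4+φ₁/2)] = +0.3295
Δλ = +0.0681 rad (taken the short way round)
course = atan2(Δλ, Δψ) = 11.67°

11.7°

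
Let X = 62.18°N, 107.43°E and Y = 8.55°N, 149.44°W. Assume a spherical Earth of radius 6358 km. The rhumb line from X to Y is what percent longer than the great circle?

Great circle: σ = 1.5441 rad → d_gc = Rσ = 9817.7 km
Rhumb: Δφ = -0.9360, Δλ = +1.8000, Δψ = -1.2459, q = Δφ/Δψ = 0.7513 → d_rh = R√(Δφ²+q²Δλ²) = 10456.4 km
Excess = (10456.4 − 9817.7) / 9817.7 = 638.7 / 9817.7 = 6.51% ≈ 6.5%

6.5%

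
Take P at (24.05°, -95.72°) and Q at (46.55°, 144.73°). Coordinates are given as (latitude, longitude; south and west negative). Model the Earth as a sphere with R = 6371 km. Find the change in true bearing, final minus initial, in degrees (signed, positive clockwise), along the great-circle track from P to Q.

-90.6°

At departure: θ₁ = atan2(sin Δλ cos φ₂, cos φ₁ sin φ₂ − sin φ₁ cos φ₂ cos Δλ) = 323.25°
At arrival: θ₂ = atan2(sin Δλ cos φ₁, −cos φ₂ sin φ₁ + sin φ₂ cos φ₁ cos Δλ) = 232.61°
Δθ = θ₂ − θ₁ = -90.6°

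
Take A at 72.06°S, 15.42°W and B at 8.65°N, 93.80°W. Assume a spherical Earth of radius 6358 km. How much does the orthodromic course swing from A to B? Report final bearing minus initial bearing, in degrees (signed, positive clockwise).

+58.7°

Initial bearing θ₁ = atan2(sin Δλ cos φ₂, cos φ₁ sin φ₂ − sin φ₁ cos φ₂ cos Δλ) = 283.68°
Final bearing θ₂ = (initial bearing from the destination back to the start) + 180° = 342.38°
Δθ = θ₂ − θ₁ = +58.7°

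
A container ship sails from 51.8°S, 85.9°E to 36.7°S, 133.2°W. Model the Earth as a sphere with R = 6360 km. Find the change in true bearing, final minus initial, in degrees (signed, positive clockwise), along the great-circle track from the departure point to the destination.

Initial bearing θ₁ = atan2(sin Δλ cos φ₂, cos φ₁ sin φ₂ − sin φ₁ cos φ₂ cos Δλ) = 149.50°
Final bearing θ₂ = (initial bearing from the destination back to the start) + 180° = 23.04°
Δθ = θ₂ − θ₁ = -126.5°

-126.5°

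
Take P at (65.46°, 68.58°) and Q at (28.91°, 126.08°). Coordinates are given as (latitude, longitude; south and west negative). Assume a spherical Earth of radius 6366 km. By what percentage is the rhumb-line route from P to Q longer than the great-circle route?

Great circle: σ = 0.8826 rad → d_gc = Rσ = 5618.9 km
Rhumb: Δφ = -0.6379, Δλ = +1.0036, Δψ = -0.9982, q = Δφ/Δψ = 0.6391 → d_rh = R√(Δφ²+q²Δλ²) = 5758.7 km
Excess = (5758.7 − 5618.9) / 5618.9 = 139.8 / 5618.9 = 2.49% ≈ 2.5%

2.5%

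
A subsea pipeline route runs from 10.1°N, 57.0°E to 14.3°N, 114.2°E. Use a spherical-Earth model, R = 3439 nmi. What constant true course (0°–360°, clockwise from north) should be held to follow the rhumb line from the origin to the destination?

Meridional parts: M(φ₁)=+0.1772, M(φ₂)=+0.2522 → ΔM = +0.0750;  Δλ = +0.9983 rad
tan C = Δλ / ΔM = +13.3082 → C = 85.70°

85.7°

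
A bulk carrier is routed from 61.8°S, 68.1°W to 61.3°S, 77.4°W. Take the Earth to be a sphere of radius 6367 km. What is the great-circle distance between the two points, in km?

495 km

Haversine: a = sin²(Δφ/2)+cos φ₁ cos φ₂ sin²(Δλ/2) = 0.00151;  σ = 2·atan2(√a,√(1−a))
σ = 4.455° → d = Rσ = 6367·0.07775 = 495 km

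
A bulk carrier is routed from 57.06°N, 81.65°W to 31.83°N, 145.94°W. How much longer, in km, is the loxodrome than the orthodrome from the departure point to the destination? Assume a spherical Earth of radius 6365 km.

Great circle: cos σ = sin φ₁ sin φ₂ + cos φ₁ cos φ₂ cos Δλ,  σ = 0.8723 rad → d_gc = 5552.5 km
Rhumb line: Δψ = -0.6321, q = Δφ/Δψ = 0.6967, d_rh = R√(Δφ²+q²Δλ²) = 5710.8 km
Excess = 5710.8 − 5552.5 = 158.3 ≈ 158 km

158 km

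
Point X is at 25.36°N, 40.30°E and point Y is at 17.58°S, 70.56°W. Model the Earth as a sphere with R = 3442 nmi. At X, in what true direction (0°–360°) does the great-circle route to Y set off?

261.9°

N = sin Δλ·cos φ₂ = -0.8908;  D = cos φ₁ sin φ₂ − sin φ₁ cos φ₂ cos Δλ = -0.1275
initial course = atan2(N, D) = 261.85°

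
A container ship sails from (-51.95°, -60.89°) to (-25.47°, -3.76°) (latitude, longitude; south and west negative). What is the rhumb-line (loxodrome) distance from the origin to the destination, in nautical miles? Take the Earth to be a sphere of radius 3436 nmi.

3062 nmi

Δψ = ln[tan(π/4+φ₂/2)/tan(π/4+φ₁/2)] = +0.6048;  Δφ = +0.4622 rad,  Δλ = +0.9971 rad
q = Δφ/Δψ = 0.7642
d = R·√(Δφ² + q²Δλ²) = 3436·0.89115 = 3062 nmi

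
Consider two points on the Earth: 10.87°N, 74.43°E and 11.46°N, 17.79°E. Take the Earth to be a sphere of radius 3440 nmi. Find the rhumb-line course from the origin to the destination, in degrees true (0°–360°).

270.6°

Δψ = ln[tan(π/4+φ₂/2)/tan(π/4+φ₁/2)] = +0.0105
Δλ = -0.9886 rad (taken the short way round)
course = atan2(Δλ, Δψ) = 270.61°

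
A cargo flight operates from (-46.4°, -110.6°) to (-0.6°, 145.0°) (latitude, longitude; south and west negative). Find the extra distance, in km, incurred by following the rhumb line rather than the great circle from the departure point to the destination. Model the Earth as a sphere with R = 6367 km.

Great circle: cos σ = sin φ₁ sin φ₂ + cos φ₁ cos φ₂ cos Δλ,  σ = 1.7354 rad → d_gc = 11049.6 km
Rhumb line: Δψ = +0.9059, q = Δφ/Δψ = 0.8824, d_rh = R√(Δφ²+q²Δλ²) = 11432.5 km
Excess = 11432.5 − 11049.6 = 382.9 ≈ 383 km

383 km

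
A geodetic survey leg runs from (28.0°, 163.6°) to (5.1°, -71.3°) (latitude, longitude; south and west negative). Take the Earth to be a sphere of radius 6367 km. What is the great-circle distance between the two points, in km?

cos σ = sin φ₁ sin φ₂ + cos φ₁ cos φ₂ cos Δλ
      = sin(28.00°)sin(5.10°) + cos(28.00°)cos(5.10°)cos(125.10°) = -0.4640
σ = 117.643° → d = Rσ = 6367·2.05325 = 13073 km

13073 km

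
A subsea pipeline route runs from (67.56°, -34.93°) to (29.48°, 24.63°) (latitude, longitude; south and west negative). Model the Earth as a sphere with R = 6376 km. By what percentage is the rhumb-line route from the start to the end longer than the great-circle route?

2.8%

Great circle: σ = 0.8980 rad → d_gc = Rσ = 5725.4 km
Rhumb: Δφ = -0.6646, Δλ = +1.0395, Δψ = -1.0788, q = Δφ/Δψ = 0.6161 → d_rh = R√(Δφ²+q²Δλ²) = 5884.9 km
Excess = (5884.9 − 5725.4) / 5725.4 = 159.5 / 5725.4 = 2.79% ≈ 2.8%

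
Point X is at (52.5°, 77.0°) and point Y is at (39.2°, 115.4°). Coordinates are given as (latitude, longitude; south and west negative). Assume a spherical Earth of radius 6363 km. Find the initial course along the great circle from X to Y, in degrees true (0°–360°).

θ = atan2( sin Δλ·cos φ₂ ,  cos φ₁ sin φ₂ − sin φ₁ cos φ₂ cos Δλ )
  = atan2(+0.4814, -0.0971) = 101.40°

101.4°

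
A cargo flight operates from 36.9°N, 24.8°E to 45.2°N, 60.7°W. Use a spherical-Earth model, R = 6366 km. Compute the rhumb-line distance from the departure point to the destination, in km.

Rhumb course C = atan2(Δλ, Δψ) with Δψ = ln[tan(π/4+φ₂/2)/tan(π/4+φ₁/2)] = +0.1925, Δλ = -1.4923 → C = 277.35°
d = R·|Δφ| / |cos C| = 6366·0.14486 / 0.12795 = 7208 km

7208 km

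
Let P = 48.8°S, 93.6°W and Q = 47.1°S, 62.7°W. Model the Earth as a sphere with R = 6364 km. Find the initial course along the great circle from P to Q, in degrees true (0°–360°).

97.0°

θ = atan2( sin Δλ·cos φ₂ ,  cos φ₁ sin φ₂ − sin φ₁ cos φ₂ cos Δλ )
  = atan2(+0.3496, -0.0430) = 97.02°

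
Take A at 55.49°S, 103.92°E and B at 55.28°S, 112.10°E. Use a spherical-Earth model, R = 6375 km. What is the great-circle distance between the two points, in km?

517 km

cos σ = sin φ₁ sin φ₂ + cos φ₁ cos φ₂ cos Δλ
      = sin(-55.49°)sin(-55.28°) + cos(-55.49°)cos(-55.28°)cos(8.18°) = 0.9967
σ = 4.649° → d = Rσ = 6375·0.08114 = 517 km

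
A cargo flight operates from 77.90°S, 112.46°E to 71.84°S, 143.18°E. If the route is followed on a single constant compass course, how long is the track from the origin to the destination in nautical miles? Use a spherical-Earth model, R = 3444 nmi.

Δψ = ln[tan(π/4+φ₂/2)/tan(π/4+φ₁/2)] = +0.4107;  Δφ = +0.1058 rad,  Δλ = +0.5362 rad
q = Δφ/Δψ = 0.2575
d = R·√(Δφ² + q²Δλ²) = 3444·0.17393 = 599 nmi

599 nmi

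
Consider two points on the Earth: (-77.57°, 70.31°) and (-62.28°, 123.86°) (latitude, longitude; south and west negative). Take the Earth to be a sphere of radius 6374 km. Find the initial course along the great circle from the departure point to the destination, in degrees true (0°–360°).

θ = atan2( sin Δλ·cos φ₂ ,  cos φ₁ sin φ₂ − sin φ₁ cos φ₂ cos Δλ )
  = atan2(+0.3742, +0.0793) = 78.03°

78.0°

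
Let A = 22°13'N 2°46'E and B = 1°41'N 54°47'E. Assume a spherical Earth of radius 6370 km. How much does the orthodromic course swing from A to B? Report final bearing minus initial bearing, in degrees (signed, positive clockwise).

At departure: θ₁ = atan2(sin Δλ cos φ₂, cos φ₁ sin φ₂ − sin φ₁ cos φ₂ cos Δλ) = 104.61°
At arrival: θ₂ = atan2(sin Δλ cos φ₁, −cos φ₂ sin φ₁ + sin φ₂ cos φ₁ cos Δλ) = 116.34°
Δθ = θ₂ − θ₁ = +11.7°

+11.7°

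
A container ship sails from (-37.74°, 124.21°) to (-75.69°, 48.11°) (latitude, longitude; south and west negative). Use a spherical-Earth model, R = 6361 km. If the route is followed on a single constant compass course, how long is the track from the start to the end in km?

5883 km

Δψ = ln[tan(π/4+φ₂/2)/tan(π/4+φ₁/2)] = -1.3630;  Δφ = -0.6624 rad,  Δλ = -1.3282 rad
q = Δφ/Δψ = 0.4860
d = R·√(Δφ² + q²Δλ²) = 6361·0.92484 = 5883 km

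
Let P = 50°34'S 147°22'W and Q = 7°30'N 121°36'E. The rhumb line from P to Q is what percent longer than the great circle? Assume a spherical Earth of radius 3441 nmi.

Great circle: σ = 1.6832 rad → d_gc = Rσ = 5791.9 nmi
Rhumb: Δφ = +1.0135, Δλ = -1.5888, Δψ = +1.1574, q = Δφ/Δψ = 0.8756 → d_rh = R√(Δφ²+q²Δλ²) = 5922.6 nmi
Excess = (5922.6 − 5791.9) / 5791.9 = 130.7 / 5791.9 = 2.26% ≈ 2.3%

2.3%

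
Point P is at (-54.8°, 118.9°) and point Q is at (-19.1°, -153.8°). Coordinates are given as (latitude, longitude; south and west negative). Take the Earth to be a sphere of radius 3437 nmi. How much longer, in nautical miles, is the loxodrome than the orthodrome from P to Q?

Great circle: cos σ = sin φ₁ sin φ₂ + cos φ₁ cos φ₂ cos Δλ,  σ = 1.2734 rad → d_gc = 4376.6 nmi
Rhumb line: Δψ = +0.8085, q = Δφ/Δψ = 0.7707, d_rh = R√(Δφ²+q²Δλ²) = 4569.0 nmi
Excess = 4569.0 − 4376.6 = 192.4 ≈ 192 nmi

192 nmi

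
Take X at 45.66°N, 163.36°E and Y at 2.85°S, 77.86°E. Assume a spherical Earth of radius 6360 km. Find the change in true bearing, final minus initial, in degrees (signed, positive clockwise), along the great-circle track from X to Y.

At departure: θ₁ = atan2(sin Δλ cos φ₂, cos φ₁ sin φ₂ − sin φ₁ cos φ₂ cos Δλ) = 264.79°
At arrival: θ₂ = atan2(sin Δλ cos φ₁, −cos φ₂ sin φ₁ + sin φ₂ cos φ₁ cos Δλ) = 224.18°
Δθ = θ₂ − θ₁ = -40.6°

-40.6°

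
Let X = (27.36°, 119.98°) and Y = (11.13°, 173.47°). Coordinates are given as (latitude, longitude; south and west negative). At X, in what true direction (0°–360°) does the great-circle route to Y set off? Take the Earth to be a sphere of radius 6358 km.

θ = atan2( sin Δλ·cos φ₂ ,  cos φ₁ sin φ₂ − sin φ₁ cos φ₂ cos Δλ )
  = atan2(+0.7886, -0.0968) = 97.00°

97.0°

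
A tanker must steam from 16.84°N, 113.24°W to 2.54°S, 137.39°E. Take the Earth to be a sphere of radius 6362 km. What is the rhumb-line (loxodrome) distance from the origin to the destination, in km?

12182 km

Δψ = ln[tan(π/4+φ₂/2)/tan(π/4+φ₁/2)] = -0.3426;  Δφ = -0.3382 rad,  Δλ = -1.9089 rad
q = Δφ/Δψ = 0.9873
d = R·√(Δφ² + q²Δλ²) = 6362·1.91480 = 12182 km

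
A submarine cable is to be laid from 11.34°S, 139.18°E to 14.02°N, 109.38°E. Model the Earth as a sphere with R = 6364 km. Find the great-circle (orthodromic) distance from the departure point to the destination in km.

cos σ = sin φ₁ sin φ₂ + cos φ₁ cos φ₂ cos Δλ
      = sin(-11.34°)sin(14.02°) + cos(-11.34°)cos(14.02°)cos(-29.80°) = 0.7778
σ = 38.936° → d = Rσ = 6364·0.67957 = 4325 km

4325 km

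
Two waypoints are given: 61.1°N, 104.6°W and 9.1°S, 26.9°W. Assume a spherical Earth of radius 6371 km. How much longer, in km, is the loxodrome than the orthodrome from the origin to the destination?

Great circle: cos σ = sin φ₁ sin φ₂ + cos φ₁ cos φ₂ cos Δλ,  σ = 1.6076 rad → d_gc = 10242.1 km
Rhumb line: Δψ = -1.5155, q = Δφ/Δψ = 0.8085, d_rh = R√(Δφ²+q²Δλ²) = 10474.8 km
Excess = 10474.8 − 10242.1 = 232.7 ≈ 233 km

233 km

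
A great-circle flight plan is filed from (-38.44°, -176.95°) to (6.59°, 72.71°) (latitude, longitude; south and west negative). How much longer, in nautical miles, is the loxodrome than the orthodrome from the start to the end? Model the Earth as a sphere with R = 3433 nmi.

Great circle: cos σ = sin φ₁ sin φ₂ + cos φ₁ cos φ₂ cos Δλ,  σ = 1.9196 rad → d_gc = 6590.1 nmi
Rhumb line: Δψ = +0.8430, q = Δφ/Δψ = 0.9323, d_rh = R√(Δφ²+q²Δλ²) = 6728.1 nmi
Excess = 6728.1 − 6590.1 = 138.0 ≈ 138 nmi

138 nmi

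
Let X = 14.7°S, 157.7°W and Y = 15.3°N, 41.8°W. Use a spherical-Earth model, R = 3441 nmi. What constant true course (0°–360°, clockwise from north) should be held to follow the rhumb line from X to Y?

Meridional parts: M(φ₁)=-0.2594, M(φ₂)=+0.2703 → ΔM = +0.5297;  Δλ = +2.0228 rad
tan C = Δλ / ΔM = +3.8189 → C = 75.33°

75.3°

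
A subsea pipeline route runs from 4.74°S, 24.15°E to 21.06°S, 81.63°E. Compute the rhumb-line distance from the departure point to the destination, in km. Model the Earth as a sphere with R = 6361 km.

6457 km

Rhumb course C = atan2(Δλ, Δψ) with Δψ = ln[tan(π/4+φ₂/2)/tan(π/4+φ₁/2)] = -0.2933, Δλ = +1.0032 → C = 106.30°
d = R·|Δφ| / |cos C| = 6361·0.28484 / 0.28062 = 6457 km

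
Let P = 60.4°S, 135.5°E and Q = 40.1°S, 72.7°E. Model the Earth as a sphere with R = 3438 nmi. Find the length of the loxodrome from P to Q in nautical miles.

2655 nmi

Δψ = ln[tan(π/4+φ₂/2)/tan(π/4+φ₁/2)] = +0.5658;  Δφ = +0.3543 rad,  Δλ = -1.0961 rad
q = Δφ/Δψ = 0.6262
d = R·√(Δφ² + q²Δλ²) = 3438·0.77239 = 2655 nmi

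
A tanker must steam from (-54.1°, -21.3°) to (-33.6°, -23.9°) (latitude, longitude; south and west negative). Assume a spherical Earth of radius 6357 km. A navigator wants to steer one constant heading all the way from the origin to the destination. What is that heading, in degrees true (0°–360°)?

Δψ = ln[tan(π/4+φ₂/2)/tan(π/4+φ₁/2)] = +0.5039
Δλ = -0.0454 rad (taken the short way round)
course = atan2(Δλ, Δψ) = 354.85°

354.9°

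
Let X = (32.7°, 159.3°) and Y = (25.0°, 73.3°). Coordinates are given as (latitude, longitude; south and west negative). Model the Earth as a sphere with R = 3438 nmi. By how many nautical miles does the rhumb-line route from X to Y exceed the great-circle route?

Great circle: cos σ = sin φ₁ sin φ₂ + cos φ₁ cos φ₂ cos Δλ,  σ = 1.2854 rad → d_gc = 4419.3 nmi
Rhumb line: Δψ = -0.1536, q = Δφ/Δψ = 0.8748, d_rh = R√(Δφ²+q²Δλ²) = 4538.0 nmi
Excess = 4538.0 − 4419.3 = 118.7 ≈ 119 nmi

119 nmi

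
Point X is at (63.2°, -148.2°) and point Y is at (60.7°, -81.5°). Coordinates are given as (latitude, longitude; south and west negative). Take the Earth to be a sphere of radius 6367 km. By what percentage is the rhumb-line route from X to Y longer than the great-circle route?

4.7%

Great circle: σ = 0.5243 rad → d_gc = Rσ = 3338.2 km
Rhumb: Δφ = -0.0436, Δλ = +1.1641, Δψ = -0.0928, q = Δφ/Δψ = 0.4699 → d_rh = R√(Δφ²+q²Δλ²) = 3494.3 km
Excess = (3494.3 − 3338.2) / 3338.2 = 156.1 / 3338.2 = 4.68% ≈ 4.7%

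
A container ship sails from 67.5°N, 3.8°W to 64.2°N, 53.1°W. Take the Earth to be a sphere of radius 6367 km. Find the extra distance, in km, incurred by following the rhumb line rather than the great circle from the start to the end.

Great circle: cos σ = sin φ₁ sin φ₂ + cos φ₁ cos φ₂ cos Δλ,  σ = 0.3470 rad → d_gc = 2209.4 km
Rhumb line: Δψ = -0.1410, q = Δφ/Δψ = 0.4085, d_rh = R√(Δφ²+q²Δλ²) = 2267.8 km
Excess = 2267.8 − 2209.4 = 58.4 ≈ 58 km

58 km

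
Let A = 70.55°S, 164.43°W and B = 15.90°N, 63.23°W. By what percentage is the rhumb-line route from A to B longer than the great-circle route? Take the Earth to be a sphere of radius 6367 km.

5.1%

Great circle: σ = 1.8971 rad → d_gc = Rσ = 12078.7 km
Rhumb: Δφ = +1.5088, Δλ = +1.7663, Δψ = +2.0450, q = Δφ/Δψ = 0.7378 → d_rh = R√(Δφ²+q²Δλ²) = 12694.0 km
Excess = (12694.0 − 12078.7) / 12078.7 = 615.3 / 12078.7 = 5.09% ≈ 5.1%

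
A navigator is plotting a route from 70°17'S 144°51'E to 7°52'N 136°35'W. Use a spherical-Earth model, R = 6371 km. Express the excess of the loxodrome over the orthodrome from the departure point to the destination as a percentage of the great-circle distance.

Great circle: σ = 1.6334 rad → d_gc = Rσ = 10406.6 km
Rhumb: Δφ = +1.3640, Δλ = +1.3712, Δψ = +1.8877, q = Δφ/Δψ = 0.7226 → d_rh = R√(Δφ²+q²Δλ²) = 10740.6 km
Excess = (10740.6 − 10406.6) / 10406.6 = 334.0 / 10406.6 = 3.21% ≈ 3.2%

3.2%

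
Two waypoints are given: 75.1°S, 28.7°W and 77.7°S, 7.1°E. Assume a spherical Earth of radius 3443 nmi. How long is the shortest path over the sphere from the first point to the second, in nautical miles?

Haversine: a = sin²(Δφ/2)+cos φ₁ cos φ₂ sin²(Δλ/2) = 0.00569;  σ = 2·atan2(√a,√(1−a))
σ = 8.652° → d = Rσ = 3443·0.15100 = 520 nmi

520 nmi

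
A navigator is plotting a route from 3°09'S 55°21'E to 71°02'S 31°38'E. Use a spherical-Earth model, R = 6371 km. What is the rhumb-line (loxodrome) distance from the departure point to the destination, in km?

7760 km

Δψ = ln[tan(π/4+φ₂/2)/tan(π/4+φ₁/2)] = -1.7345;  Δφ = -1.1848 rad,  Δλ = -0.4139 rad
q = Δφ/Δψ = 0.6831
d = R·√(Δφ² + q²Δλ²) = 6371·1.21806 = 7760 km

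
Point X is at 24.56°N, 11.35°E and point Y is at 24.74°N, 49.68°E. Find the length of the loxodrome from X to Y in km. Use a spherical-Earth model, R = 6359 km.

Δψ = ln[tan(π/4+φ₂/2)/tan(π/4+φ₁/2)] = +0.0035;  Δφ = +0.0031 rad,  Δλ = +0.6690 rad
q = Δφ/Δψ = 0.9089
d = R·√(Δφ² + q²Δλ²) = 6359·0.60803 = 3866 km

3866 km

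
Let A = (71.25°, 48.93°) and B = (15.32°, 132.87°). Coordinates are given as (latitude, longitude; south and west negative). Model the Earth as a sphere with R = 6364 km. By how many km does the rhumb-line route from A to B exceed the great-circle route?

Great circle: cos σ = sin φ₁ sin φ₂ + cos φ₁ cos φ₂ cos Δλ,  σ = 1.2840 rad → d_gc = 8171.1 km
Rhumb line: Δψ = -1.5306, q = Δφ/Δψ = 0.6378, d_rh = R√(Δφ²+q²Δλ²) = 8599.5 km
Excess = 8599.5 − 8171.1 = 428.4 ≈ 428 km

428 km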